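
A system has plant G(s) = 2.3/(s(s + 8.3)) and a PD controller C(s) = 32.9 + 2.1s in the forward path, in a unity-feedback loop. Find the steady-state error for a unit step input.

0

The open loop C(s)G(s) has a pole at the origin (type 1), so the static position error constant is infinite and e_ss = 1/(1+∞) = 0.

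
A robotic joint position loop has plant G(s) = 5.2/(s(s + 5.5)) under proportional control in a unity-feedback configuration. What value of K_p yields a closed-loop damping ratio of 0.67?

Closed-loop characteristic equation: s² + 5.5s + K_p·5.2 = 0.
So ω_n = √(5.2K_p) and 2ζω_n = 5.5, giving ζ = 5.5/(2√(5.2K_p)).
Setting ζ = 0.67: √(5.2K_p) = 5.5/(2·0.67) = 4.104, so K_p = 16.85/5.2 = 3.24.

K_p = 3.24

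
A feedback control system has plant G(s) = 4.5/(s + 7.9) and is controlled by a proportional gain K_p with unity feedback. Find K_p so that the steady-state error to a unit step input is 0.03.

For a type-0 loop with proportional control, e_ss = 1/(1 + K_p·G(0)).
G(0) = 0.5696. Require 1/(1 + K_p·0.5696) = 0.03, so 1 + 0.5696·K_p = 33.33.
K_p = (33.33 − 1)/0.5696 = 56.8.

K_p = 56.8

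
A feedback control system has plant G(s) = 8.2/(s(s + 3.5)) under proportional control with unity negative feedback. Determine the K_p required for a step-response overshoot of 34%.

From %OS = 100·exp(−πζ/√(1−ζ²)) = 34%, ζ = −ln(0.34)/√(π²+ln²(0.34)) = 0.3248.
Characteristic equation s² + 3.5s + 8.2K_p = 0 gives ζ = 3.5/(2√(8.2K_p)).
Setting ζ = 0.3248: √(8.2K_p) = 3.5/(2·0.3248) = 5.388, so K_p = 29.03/8.2 = 3.54.

K_p = 3.54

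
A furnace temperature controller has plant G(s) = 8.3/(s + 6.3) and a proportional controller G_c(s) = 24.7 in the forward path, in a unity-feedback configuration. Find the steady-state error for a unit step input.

The loop is type 0. Static position error constant K_pos = G_c(0)·G(0) = 24.7·1.317 = 32.54.
Steady-state error to a unit step: e_ss = 1/(1+K_pos) = 1/33.54 = 0.0298.

0.0298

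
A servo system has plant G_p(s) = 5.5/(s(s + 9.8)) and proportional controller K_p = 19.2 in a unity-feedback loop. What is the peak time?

T_p = 0.348 s

The closed-loop denominator s² + 9.8s + 105.6 gives ω_n = √105.6 = 10.28 and ζ = 9.8/(2ω_n) = 0.4768.
Damped frequency ω_d = ω_n√(1−ζ²) = 9.033 rad/s, so peak time T_p = π/ω_d = 0.348 s.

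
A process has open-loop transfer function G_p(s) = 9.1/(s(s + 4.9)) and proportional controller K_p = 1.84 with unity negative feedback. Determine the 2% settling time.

From 1 + K_pG_p(s) = 0: s² + 4.9s + 16.74 = 0 ⇒ ω_n = 4.092, ζ = 0.5987.
2% settling time T_s ≈ 4/(ζω_n) = 4/2.45 = 1.63 s.

T_s ≈ 1.63 s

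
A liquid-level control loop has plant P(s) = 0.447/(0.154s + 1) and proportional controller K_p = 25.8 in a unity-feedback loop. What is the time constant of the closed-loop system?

Closed loop: T(s) = K_p·P/(1+K_p·P) = 11.53/(0.154s + 1 + 11.53), with pole at s = −(1 + 11.53)/0.154 = −81.38.
Closed-loop time constant τ = 1/81.38 = 0.0123 s.

τ = 0.0123 s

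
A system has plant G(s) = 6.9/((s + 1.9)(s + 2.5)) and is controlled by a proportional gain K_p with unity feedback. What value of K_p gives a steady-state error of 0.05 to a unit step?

Steady-state error for a unit step on this type-0 loop is 1/(1 + K_p·G(0)).
G(0) = 1.453. Require 1/(1 + K_p·1.453) = 0.05, so 1 + 1.453·K_p = 20.
K_p = (20 − 1)/1.453 = 13.1.

K_p = 13.1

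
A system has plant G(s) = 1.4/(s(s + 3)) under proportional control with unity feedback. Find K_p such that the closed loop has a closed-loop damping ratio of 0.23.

K_p = 30.4

Closed-loop characteristic equation: s² + 3s + K_p·1.4 = 0.
So ω_n = √(1.4K_p) and 2ζω_n = 3, giving ζ = 3/(2√(1.4K_p)).
Setting ζ = 0.23: √(1.4K_p) = 3/(2·0.23) = 6.522, so K_p = 42.53/1.4 = 30.4.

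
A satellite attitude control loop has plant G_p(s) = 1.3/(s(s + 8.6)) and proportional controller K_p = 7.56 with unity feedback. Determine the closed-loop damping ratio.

ζ = 1.37

The closed-loop denominator is s(s+8.6) + 7.56·1.3 = s² + 8.6s + 9.828.
Matching s² + 2ζω_n s + ω_n²: ω_n = √9.828 = 3.135 rad/s and 2ζω_n = 8.6, so ζ = 8.6/(2·3.135) = 1.37.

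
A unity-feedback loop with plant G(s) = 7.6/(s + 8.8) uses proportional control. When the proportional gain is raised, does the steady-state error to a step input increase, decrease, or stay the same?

decrease

e_ss = 1/(1 + K_p·G(0)); a larger K_p raises the denominator, so e_ss decreases.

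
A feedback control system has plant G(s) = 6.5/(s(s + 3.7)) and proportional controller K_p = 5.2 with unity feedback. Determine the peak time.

The closed-loop denominator s² + 3.7s + 33.8 gives ω_n = √33.8 = 5.814 and ζ = 3.7/(2ω_n) = 0.3182.
Damped frequency ω_d = ω_n√(1−ζ²) = 5.512 rad/s, so peak time T_p = π/ω_d = 0.57 s.

T_p = 0.57 s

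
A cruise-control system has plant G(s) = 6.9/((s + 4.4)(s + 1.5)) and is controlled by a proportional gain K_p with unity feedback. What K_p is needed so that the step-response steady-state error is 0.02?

K_p = 46.9

The loop is type 0, so e_ss(step) = 1/(1 + K_pos) with K_pos = K_p·G(0).
G(0) = 1.045. Require 1/(1 + K_p·1.045) = 0.02, so 1 + 1.045·K_p = 50.
K_p = (50 − 1)/1.045 = 46.9.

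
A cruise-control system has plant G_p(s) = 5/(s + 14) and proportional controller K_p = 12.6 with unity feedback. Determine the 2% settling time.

T_s ≈ 0.0519 s

Closed-loop transfer function: T(s) = K_p·G_p(s)/(1 + K_p·G_p(s)) = 63/(s + 14 + 63) = 63/(s + 77).
Time constant τ = 1/77 = 0.01299 s, so the 2% settling time is about 4τ = 0.0519 s.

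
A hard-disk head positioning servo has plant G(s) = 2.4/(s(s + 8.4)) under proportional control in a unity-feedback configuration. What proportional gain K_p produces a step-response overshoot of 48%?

K_p = 142

From %OS = 100·exp(−πζ/√(1−ζ²)) = 48%, ζ = −ln(0.48)/√(π²+ln²(0.48)) = 0.2275.
Characteristic equation s² + 8.4s + 2.4K_p = 0 gives ζ = 8.4/(2√(2.4K_p)).
Setting ζ = 0.2275: √(2.4K_p) = 8.4/(2·0.2275) = 18.46, so K_p = 340.8/2.4 = 142.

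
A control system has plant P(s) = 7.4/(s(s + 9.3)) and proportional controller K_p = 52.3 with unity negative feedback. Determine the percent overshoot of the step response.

From 1 + K_pP(s) = 0: s² + 9.3s + 387 = 0 ⇒ ω_n = 19.67, ζ = 0.2364.
%OS = 100·exp(−πζ/√(1−ζ²)) = 100·exp(−π·0.2364/√0.9441) = 46.6%.

46.6%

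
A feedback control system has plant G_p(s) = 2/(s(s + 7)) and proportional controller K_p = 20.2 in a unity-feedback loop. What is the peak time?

T_p = 0.592 s

From 1 + K_pG_p(s) = 0: s² + 7s + 40.4 = 0 ⇒ ω_n = 6.356, ζ = 0.5507.
Damped frequency ω_d = ω_n√(1−ζ²) = 5.306 rad/s, so peak time T_p = π/ω_d = 0.592 s.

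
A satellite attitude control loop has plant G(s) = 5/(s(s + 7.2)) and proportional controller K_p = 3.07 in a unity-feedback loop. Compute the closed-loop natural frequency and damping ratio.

The closed-loop denominator is s(s+7.2) + 3.07·5 = s² + 7.2s + 15.35.
Matching s² + 2ζω_n s + ω_n²: ω_n = √15.35 = 3.918 rad/s and 2ζω_n = 7.2, so ζ = 7.2/(2·3.918) = 0.919.

ω_n = 3.92 rad/s, ζ = 0.919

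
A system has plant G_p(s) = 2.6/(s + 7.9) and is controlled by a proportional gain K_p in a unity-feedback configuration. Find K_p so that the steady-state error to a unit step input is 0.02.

K_p = 149

Steady-state error for a unit step on this type-0 loop is 1/(1 + K_p·G_p(0)).
G_p(0) = 0.3291. Require 1/(1 + K_p·0.3291) = 0.02, so 1 + 0.3291·K_p = 50.
K_p = (50 − 1)/0.3291 = 149.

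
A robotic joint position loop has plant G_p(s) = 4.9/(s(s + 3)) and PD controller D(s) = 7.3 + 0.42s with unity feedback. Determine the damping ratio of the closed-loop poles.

ζ = 0.423

Forward path: (7.3 + 0.42s)·4.9/(s(s+3)). The closed-loop characteristic equation is s² + (3 + 4.9·0.42)s + 4.9·7.3 = 0.
That is s² + 5.058s + 35.77 = 0, so ω_n = 5.981 rad/s and ζ = 5.058/(2·5.981) = 0.4229.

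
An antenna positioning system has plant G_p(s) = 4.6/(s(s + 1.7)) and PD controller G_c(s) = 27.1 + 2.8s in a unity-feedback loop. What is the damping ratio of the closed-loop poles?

ζ = 0.653

Forward path: (27.1 + 2.8s)·4.6/(s(s+1.7)). The closed-loop characteristic equation is s² + (1.7 + 4.6·2.8)s + 4.6·27.1 = 0.
That is s² + 14.58s + 124.7 = 0, so ω_n = 11.17 rad/s and ζ = 14.58/(2·11.17) = 0.6529.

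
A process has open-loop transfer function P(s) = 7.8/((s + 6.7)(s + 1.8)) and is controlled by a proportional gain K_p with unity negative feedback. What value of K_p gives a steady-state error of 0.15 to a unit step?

For a type-0 loop with proportional control, e_ss = 1/(1 + K_p·P(0)).
P(0) = 0.6468. Require 1/(1 + K_p·0.6468) = 0.15, so 1 + 0.6468·K_p = 6.667.
K_p = (6.667 − 1)/0.6468 = 8.76.

K_p = 8.76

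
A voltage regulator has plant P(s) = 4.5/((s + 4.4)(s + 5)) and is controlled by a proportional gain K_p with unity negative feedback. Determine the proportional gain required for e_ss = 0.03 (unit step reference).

Steady-state error for a unit step on this type-0 loop is 1/(1 + K_p·P(0)).
P(0) = 0.2045. Require 1/(1 + K_p·0.2045) = 0.03, so 1 + 0.2045·K_p = 33.33.
K_p = (33.33 − 1)/0.2045 = 158.

K_p = 158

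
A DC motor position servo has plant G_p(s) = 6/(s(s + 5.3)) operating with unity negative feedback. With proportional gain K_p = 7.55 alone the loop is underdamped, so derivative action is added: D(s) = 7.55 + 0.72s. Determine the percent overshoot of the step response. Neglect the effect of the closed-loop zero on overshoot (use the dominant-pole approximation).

Forward path: (7.55 + 0.72s)·6/(s(s+5.3)). The closed-loop characteristic equation is s² + (5.3 + 6·0.72)s + 6·7.55 = 0.
That is s² + 9.62s + 45.3 = 0, so ω_n = 6.731 rad/s and ζ = 9.62/(2·6.731) = 0.7147.
%OS = 100·exp(−πζ/√(1−ζ²)) = 4.04%.

4.04%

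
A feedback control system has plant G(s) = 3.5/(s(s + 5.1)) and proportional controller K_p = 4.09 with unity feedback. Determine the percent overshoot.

5.69%

The closed-loop denominator s² + 5.1s + 14.31 gives ω_n = √14.31 = 3.784 and ζ = 5.1/(2ω_n) = 0.674.
%OS = 100·exp(−πζ/√(1−ζ²)) = 100·exp(−π·0.674/√0.5458) = 5.69%.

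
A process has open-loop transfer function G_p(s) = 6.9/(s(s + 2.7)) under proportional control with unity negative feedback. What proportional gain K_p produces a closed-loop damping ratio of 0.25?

Closed-loop characteristic equation: s² + 2.7s + K_p·6.9 = 0.
So ω_n = √(6.9K_p) and 2ζω_n = 2.7, giving ζ = 2.7/(2√(6.9K_p)).
Setting ζ = 0.25: √(6.9K_p) = 2.7/(2·0.25) = 5.4, so K_p = 29.16/6.9 = 4.23.

K_p = 4.23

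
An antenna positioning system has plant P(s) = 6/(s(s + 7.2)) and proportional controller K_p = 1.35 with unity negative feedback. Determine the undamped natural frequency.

With unity feedback the closed-loop characteristic equation is s² + 7.2s + 1.35·6 = s² + 7.2s + 8.1 = 0.
Matching s² + 2ζω_n s + ω_n²: ω_n = √8.1 = 2.846 rad/s and 2ζω_n = 7.2, so ζ = 7.2/(2·2.846) = 1.26.

ω_n = 2.85 rad/s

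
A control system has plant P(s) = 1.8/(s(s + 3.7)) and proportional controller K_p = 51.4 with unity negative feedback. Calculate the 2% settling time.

T_s ≈ 2.16 s

Closed-loop characteristic equation: s² + 3.7s + 92.52 = 0, so ω_n = 9.619 rad/s and ζ = 3.7/(2·9.619) = 0.1923.
2% settling time T_s ≈ 4/(ζω_n) = 4/1.85 = 2.16 s.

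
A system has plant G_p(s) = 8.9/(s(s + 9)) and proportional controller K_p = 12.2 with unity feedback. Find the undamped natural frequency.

The closed-loop denominator is s(s+9) + 12.2·8.9 = s² + 9s + 108.6.
Matching s² + 2ζω_n s + ω_n²: ω_n = √108.6 = 10.42 rad/s and 2ζω_n = 9, so ζ = 9/(2·10.42) = 0.432.

ω_n = 10.4 rad/s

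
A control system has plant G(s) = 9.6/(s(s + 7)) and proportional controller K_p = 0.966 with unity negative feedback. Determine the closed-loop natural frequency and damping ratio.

ω_n = 3.05 rad/s, ζ = 1.15

The closed-loop denominator is s(s+7) + 0.966·9.6 = s² + 7s + 9.274.
So ω_n² = 9.274 ⇒ ω_n = 3.045 rad/s, and ζ = 7/(2ω_n) = 1.15.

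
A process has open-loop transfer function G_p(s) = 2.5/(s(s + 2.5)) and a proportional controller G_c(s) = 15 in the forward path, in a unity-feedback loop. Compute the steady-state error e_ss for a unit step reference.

0

The open loop G_c(s)G_p(s) has a pole at the origin (type 1), so the static position error constant is infinite and e_ss = 1/(1+∞) = 0.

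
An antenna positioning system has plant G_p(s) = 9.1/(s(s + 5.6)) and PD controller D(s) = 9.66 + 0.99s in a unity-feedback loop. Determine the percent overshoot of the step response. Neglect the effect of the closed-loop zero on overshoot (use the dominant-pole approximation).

Forward path: (9.66 + 0.99s)·9.1/(s(s+5.6)). The closed-loop characteristic equation is s² + (5.6 + 9.1·0.99)s + 9.1·9.66 = 0.
That is s² + 14.61s + 87.91 = 0, so ω_n = 9.376 rad/s and ζ = 14.61/(2·9.376) = 0.7791.
%OS = 100·exp(−πζ/√(1−ζ²)) = 2.02%.

2.02%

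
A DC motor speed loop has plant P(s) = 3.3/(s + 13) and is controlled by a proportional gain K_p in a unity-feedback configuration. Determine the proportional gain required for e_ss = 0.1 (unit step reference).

The loop is type 0, so e_ss(step) = 1/(1 + K_pos) with K_pos = K_p·P(0).
P(0) = 0.2538. Require 1/(1 + K_p·0.2538) = 0.1, so 1 + 0.2538·K_p = 10.
K_p = (10 − 1)/0.2538 = 35.5.

K_p = 35.5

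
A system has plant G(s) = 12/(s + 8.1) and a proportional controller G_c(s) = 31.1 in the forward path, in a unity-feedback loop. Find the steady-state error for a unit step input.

0.0212

The loop is type 0. Static position error constant K_pos = G_c(0)·G(0) = 31.1·1.481 = 46.07.
Steady-state error to a unit step: e_ss = 1/(1+K_pos) = 1/47.07 = 0.0212.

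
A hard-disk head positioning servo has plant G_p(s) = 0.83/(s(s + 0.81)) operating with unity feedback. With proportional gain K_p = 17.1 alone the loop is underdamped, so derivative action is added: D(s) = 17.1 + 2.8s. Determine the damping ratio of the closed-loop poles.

ζ = 0.416

Forward path: (17.1 + 2.8s)·0.83/(s(s+0.81)). The closed-loop characteristic equation is s² + (0.81 + 0.83·2.8)s + 0.83·17.1 = 0.
That is s² + 3.134s + 14.19 = 0, so ω_n = 3.767 rad/s and ζ = 3.134/(2·3.767) = 0.4159.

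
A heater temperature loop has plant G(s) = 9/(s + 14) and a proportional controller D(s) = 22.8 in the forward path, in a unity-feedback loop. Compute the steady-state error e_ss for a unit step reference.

0.0639

The loop is type 0. Static position error constant K_pos = D(0)·G(0) = 22.8·0.6429 = 14.66.
Steady-state error to a unit step: e_ss = 1/(1+K_pos) = 1/15.66 = 0.0639.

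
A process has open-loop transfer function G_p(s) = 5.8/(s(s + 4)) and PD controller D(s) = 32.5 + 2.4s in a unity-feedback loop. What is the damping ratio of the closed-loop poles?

Forward path: (32.5 + 2.4s)·5.8/(s(s+4)). The closed-loop characteristic equation is s² + (4 + 5.8·2.4)s + 5.8·32.5 = 0.
That is s² + 17.92s + 188.5 = 0, so ω_n = 13.73 rad/s and ζ = 17.92/(2·13.73) = 0.6526.

ζ = 0.653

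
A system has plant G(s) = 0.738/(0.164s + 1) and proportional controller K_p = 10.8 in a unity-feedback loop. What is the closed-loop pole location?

s = -54.7

Closed loop: T(s) = K_p·G/(1+K_p·G) = 7.97/(0.164s + 1 + 7.97), with pole at s = −(1 + 7.97)/0.164 = −54.7.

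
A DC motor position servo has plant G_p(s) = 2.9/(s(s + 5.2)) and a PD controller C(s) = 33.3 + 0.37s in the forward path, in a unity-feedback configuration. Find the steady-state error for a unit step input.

The open loop C(s)G_p(s) has a pole at the origin (type 1), so the static position error constant is infinite and e_ss = 1/(1+∞) = 0.

0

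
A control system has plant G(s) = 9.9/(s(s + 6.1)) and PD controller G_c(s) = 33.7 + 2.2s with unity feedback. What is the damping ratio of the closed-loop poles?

Forward path: (33.7 + 2.2s)·9.9/(s(s+6.1)). The closed-loop characteristic equation is s² + (6.1 + 9.9·2.2)s + 9.9·33.7 = 0.
That is s² + 27.88s + 333.6 = 0, so ω_n = 18.27 rad/s and ζ = 27.88/(2·18.27) = 0.7632.

ζ = 0.763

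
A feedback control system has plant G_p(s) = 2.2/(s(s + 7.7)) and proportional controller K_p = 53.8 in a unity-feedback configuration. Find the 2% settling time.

The closed-loop denominator s² + 7.7s + 118.4 gives ω_n = √118.4 = 10.88 and ζ = 7.7/(2ω_n) = 0.3539.
2% settling time T_s ≈ 4/(ζω_n) = 4/3.85 = 1.04 s.

T_s ≈ 1.04 s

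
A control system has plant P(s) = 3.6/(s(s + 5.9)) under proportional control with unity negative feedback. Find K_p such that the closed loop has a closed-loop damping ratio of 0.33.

K_p = 22.2

Closed-loop characteristic equation: s² + 5.9s + K_p·3.6 = 0.
So ω_n = √(3.6K_p) and 2ζω_n = 5.9, giving ζ = 5.9/(2√(3.6K_p)).
Setting ζ = 0.33: √(3.6K_p) = 5.9/(2·0.33) = 8.939, so K_p = 79.91/3.6 = 22.2.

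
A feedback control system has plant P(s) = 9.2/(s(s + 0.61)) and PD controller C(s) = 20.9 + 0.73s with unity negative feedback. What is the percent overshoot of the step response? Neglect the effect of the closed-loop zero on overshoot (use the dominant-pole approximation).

Forward path: (20.9 + 0.73s)·9.2/(s(s+0.61)). The closed-loop characteristic equation is s² + (0.61 + 9.2·0.73)s + 9.2·20.9 = 0.
That is s² + 7.326s + 192.3 = 0, so ω_n = 13.87 rad/s and ζ = 7.326/(2·13.87) = 0.2642.
%OS = 100·exp(−πζ/√(1−ζ²)) = 42.3%.

42.3%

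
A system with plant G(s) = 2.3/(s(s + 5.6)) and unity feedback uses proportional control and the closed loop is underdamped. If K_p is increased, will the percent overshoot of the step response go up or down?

ζ = 5.6/(2√(2.3K_p)) decreases as K_p grows; lower damping means more overshoot.

increase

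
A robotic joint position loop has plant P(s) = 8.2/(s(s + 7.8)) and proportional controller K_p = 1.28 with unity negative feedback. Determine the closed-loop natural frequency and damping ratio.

The closed-loop denominator is s(s+7.8) + 1.28·8.2 = s² + 7.8s + 10.5.
Matching s² + 2ζω_n s + ω_n²: ω_n = √10.5 = 3.24 rad/s and 2ζω_n = 7.8, so ζ = 7.8/(2·3.24) = 1.2.

ω_n = 3.24 rad/s, ζ = 1.2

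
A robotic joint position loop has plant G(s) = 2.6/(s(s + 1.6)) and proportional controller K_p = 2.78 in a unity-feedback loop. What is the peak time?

The closed-loop denominator s² + 1.6s + 7.228 gives ω_n = √7.228 = 2.688 and ζ = 1.6/(2ω_n) = 0.2976.
Damped frequency ω_d = ω_n√(1−ζ²) = 2.567 rad/s, so peak time T_p = π/ω_d = 1.22 s.

T_p = 1.22 s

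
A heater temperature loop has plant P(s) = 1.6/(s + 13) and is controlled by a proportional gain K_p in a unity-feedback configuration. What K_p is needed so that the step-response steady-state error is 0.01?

The loop is type 0, so e_ss(step) = 1/(1 + K_pos) with K_pos = K_p·P(0).
P(0) = 0.1231. Require 1/(1 + K_p·0.1231) = 0.01, so 1 + 0.1231·K_p = 100.
K_p = (100 − 1)/0.1231 = 804.

K_p = 804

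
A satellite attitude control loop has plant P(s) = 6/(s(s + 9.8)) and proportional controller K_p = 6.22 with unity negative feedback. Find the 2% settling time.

T_s ≈ 0.816 s

Closed-loop characteristic equation: s² + 9.8s + 37.32 = 0, so ω_n = 6.109 rad/s and ζ = 9.8/(2·6.109) = 0.8021.
2% settling time T_s ≈ 4/(ζω_n) = 4/4.9 = 0.816 s.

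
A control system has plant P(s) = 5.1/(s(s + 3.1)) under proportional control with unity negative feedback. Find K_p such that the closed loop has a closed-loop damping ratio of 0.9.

Closed-loop characteristic equation: s² + 3.1s + K_p·5.1 = 0.
So ω_n = √(5.1K_p) and 2ζω_n = 3.1, giving ζ = 3.1/(2√(5.1K_p)).
Setting ζ = 0.9: √(5.1K_p) = 3.1/(2·0.9) = 1.722, so K_p = 2.966/5.1 = 0.582.

K_p = 0.582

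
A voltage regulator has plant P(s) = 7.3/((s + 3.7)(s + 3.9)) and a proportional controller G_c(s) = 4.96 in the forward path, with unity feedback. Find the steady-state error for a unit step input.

0.285

The loop is type 0. Static position error constant K_pos = G_c(0)·P(0) = 4.96·0.5059 = 2.509.
Steady-state error to a unit step: e_ss = 1/(1+K_pos) = 1/3.509 = 0.285.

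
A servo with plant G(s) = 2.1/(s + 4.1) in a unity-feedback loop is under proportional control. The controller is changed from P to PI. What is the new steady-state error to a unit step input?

0

Adding integral action puts a pole at s = 0 in the forward path, raising the system type to 1; a type-1 loop has zero steady-state error to a step.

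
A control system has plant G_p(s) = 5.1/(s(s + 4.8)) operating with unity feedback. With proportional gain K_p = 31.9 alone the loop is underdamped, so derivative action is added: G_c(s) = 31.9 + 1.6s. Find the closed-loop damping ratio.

Forward path: (31.9 + 1.6s)·5.1/(s(s+4.8)). The closed-loop characteristic equation is s² + (4.8 + 5.1·1.6)s + 5.1·31.9 = 0.
That is s² + 12.96s + 162.7 = 0, so ω_n = 12.75 rad/s and ζ = 12.96/(2·12.75) = 0.508.

ζ = 0.508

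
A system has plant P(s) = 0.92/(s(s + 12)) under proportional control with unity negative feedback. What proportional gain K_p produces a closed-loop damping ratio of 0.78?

K_p = 64.3

Closed-loop characteristic equation: s² + 12s + K_p·0.92 = 0.
So ω_n = √(0.92K_p) and 2ζω_n = 12, giving ζ = 12/(2√(0.92K_p)).
Setting ζ = 0.78: √(0.92K_p) = 12/(2·0.78) = 7.692, so K_p = 59.17/0.92 = 64.3.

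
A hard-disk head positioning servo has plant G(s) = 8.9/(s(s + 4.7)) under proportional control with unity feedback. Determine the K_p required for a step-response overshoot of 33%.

From %OS = 100·exp(−πζ/√(1−ζ²)) = 33%, ζ = −ln(0.33)/√(π²+ln²(0.33)) = 0.3328.
Characteristic equation s² + 4.7s + 8.9K_p = 0 gives ζ = 4.7/(2√(8.9K_p)).
Setting ζ = 0.3328: √(8.9K_p) = 4.7/(2·0.3328) = 7.062, so K_p = 49.87/8.9 = 5.6.

K_p = 5.6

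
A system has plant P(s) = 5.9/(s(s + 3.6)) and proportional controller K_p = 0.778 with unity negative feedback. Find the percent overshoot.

0.77%

From 1 + K_pP(s) = 0: s² + 3.6s + 4.59 = 0 ⇒ ω_n = 2.142, ζ = 0.8401.
%OS = 100·exp(−πζ/√(1−ζ²)) = 100·exp(−π·0.8401/√0.2941) = 0.77%.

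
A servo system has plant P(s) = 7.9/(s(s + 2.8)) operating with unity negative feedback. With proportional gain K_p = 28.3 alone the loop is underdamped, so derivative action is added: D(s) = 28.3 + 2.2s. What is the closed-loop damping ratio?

Forward path: (28.3 + 2.2s)·7.9/(s(s+2.8)). The closed-loop characteristic equation is s² + (2.8 + 7.9·2.2)s + 7.9·28.3 = 0.
That is s² + 20.18s + 223.6 = 0, so ω_n = 14.95 rad/s and ζ = 20.18/(2·14.95) = 0.6748.

ζ = 0.675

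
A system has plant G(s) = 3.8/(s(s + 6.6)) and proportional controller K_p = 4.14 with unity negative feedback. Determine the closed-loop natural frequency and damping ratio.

1 + K_p·G(s) = 0 gives s² + 6.6s + 15.73 = 0.
So ω_n² = 15.73 ⇒ ω_n = 3.966 rad/s, and ζ = 6.6/(2ω_n) = 0.832.

ω_n = 3.97 rad/s, ζ = 0.832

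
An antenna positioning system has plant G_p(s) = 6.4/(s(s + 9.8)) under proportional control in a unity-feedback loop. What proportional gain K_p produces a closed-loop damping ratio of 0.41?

K_p = 22.3

Closed-loop characteristic equation: s² + 9.8s + K_p·6.4 = 0.
So ω_n = √(6.4K_p) and 2ζω_n = 9.8, giving ζ = 9.8/(2√(6.4K_p)).
Setting ζ = 0.41: √(6.4K_p) = 9.8/(2·0.41) = 11.95, so K_p = 142.8/6.4 = 22.3.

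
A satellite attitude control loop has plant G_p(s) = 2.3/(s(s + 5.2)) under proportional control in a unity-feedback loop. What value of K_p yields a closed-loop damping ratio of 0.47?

Closed-loop characteristic equation: s² + 5.2s + K_p·2.3 = 0.
So ω_n = √(2.3K_p) and 2ζω_n = 5.2, giving ζ = 5.2/(2√(2.3K_p)).
Setting ζ = 0.47: √(2.3K_p) = 5.2/(2·0.47) = 5.532, so K_p = 30.6/2.3 = 13.3.

K_p = 13.3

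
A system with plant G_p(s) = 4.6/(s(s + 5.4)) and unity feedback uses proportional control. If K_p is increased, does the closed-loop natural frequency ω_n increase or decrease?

ω_n = √(4.6·K_p), which grows with K_p.

increase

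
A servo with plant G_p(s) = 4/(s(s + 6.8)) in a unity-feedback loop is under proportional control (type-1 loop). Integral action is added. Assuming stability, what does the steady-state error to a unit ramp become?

The integrator raises the loop to type 2, so K_v → ∞ and e_ss to a ramp is zero.

0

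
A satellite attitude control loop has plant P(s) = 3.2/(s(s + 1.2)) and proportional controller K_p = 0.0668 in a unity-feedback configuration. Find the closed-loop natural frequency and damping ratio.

ω_n = 0.462 rad/s, ζ = 1.3

The closed-loop denominator is s(s+1.2) + 0.0668·3.2 = s² + 1.2s + 0.2138.
So ω_n² = 0.2138 ⇒ ω_n = 0.4623 rad/s, and ζ = 1.2/(2ω_n) = 1.3.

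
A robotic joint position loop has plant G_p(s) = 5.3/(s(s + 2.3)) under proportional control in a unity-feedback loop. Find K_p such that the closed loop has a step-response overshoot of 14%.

From %OS = 100·exp(−πζ/√(1−ζ²)) = 14%, ζ = −ln(0.14)/√(π²+ln²(0.14)) = 0.5305.
Characteristic equation s² + 2.3s + 5.3K_p = 0 gives ζ = 2.3/(2√(5.3K_p)).
Setting ζ = 0.5305: √(5.3K_p) = 2.3/(2·0.5305) = 2.168, so K_p = 4.699/5.3 = 0.887.

K_p = 0.887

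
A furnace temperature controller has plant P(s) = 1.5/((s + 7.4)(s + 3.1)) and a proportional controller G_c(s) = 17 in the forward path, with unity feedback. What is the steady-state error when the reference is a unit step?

0.474

The loop is type 0. Static position error constant K_pos = G_c(0)·P(0) = 17·0.06539 = 1.112.
Steady-state error to a unit step: e_ss = 1/(1+K_pos) = 1/2.112 = 0.474.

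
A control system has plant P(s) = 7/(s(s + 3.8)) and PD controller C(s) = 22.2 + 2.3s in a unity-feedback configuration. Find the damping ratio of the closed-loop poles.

Forward path: (22.2 + 2.3s)·7/(s(s+3.8)). The closed-loop characteristic equation is s² + (3.8 + 7·2.3)s + 7·22.2 = 0.
That is s² + 19.9s + 155.4 = 0, so ω_n = 12.47 rad/s and ζ = 19.9/(2·12.47) = 0.7982.

ζ = 0.798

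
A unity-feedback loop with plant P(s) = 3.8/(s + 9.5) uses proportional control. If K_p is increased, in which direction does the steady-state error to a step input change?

e_ss = 1/(1 + K_p·P(0)); a larger K_p raises the denominator, so e_ss decreases.

decrease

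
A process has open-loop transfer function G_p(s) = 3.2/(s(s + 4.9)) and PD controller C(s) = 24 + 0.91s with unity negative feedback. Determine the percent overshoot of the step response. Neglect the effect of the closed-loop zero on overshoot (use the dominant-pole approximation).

20.9%

Forward path: (24 + 0.91s)·3.2/(s(s+4.9)). The closed-loop characteristic equation is s² + (4.9 + 3.2·0.91)s + 3.2·24 = 0.
That is s² + 7.812s + 76.8 = 0, so ω_n = 8.764 rad/s and ζ = 7.812/(2·8.764) = 0.4457.
%OS = 100·exp(−πζ/√(1−ζ²)) = 20.9%.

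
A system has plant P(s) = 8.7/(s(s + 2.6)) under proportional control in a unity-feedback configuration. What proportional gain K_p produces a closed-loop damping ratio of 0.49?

Closed-loop characteristic equation: s² + 2.6s + K_p·8.7 = 0.
So ω_n = √(8.7K_p) and 2ζω_n = 2.6, giving ζ = 2.6/(2√(8.7K_p)).
Setting ζ = 0.49: √(8.7K_p) = 2.6/(2·0.49) = 2.653, so K_p = 7.039/8.7 = 0.809.

K_p = 0.809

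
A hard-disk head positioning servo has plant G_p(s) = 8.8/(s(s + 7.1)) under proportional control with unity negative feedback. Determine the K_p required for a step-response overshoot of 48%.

K_p = 27.7

From %OS = 100·exp(−πζ/√(1−ζ²)) = 48%, ζ = −ln(0.48)/√(π²+ln²(0.48)) = 0.2275.
Characteristic equation s² + 7.1s + 8.8K_p = 0 gives ζ = 7.1/(2√(8.8K_p)).
Setting ζ = 0.2275: √(8.8K_p) = 7.1/(2·0.2275) = 15.6, so K_p = 243.5/8.8 = 27.7.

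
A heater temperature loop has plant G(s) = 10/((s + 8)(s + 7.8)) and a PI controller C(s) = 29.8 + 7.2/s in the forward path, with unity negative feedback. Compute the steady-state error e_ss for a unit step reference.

The open loop C(s)G(s) has a pole at the origin (type 1), so the static position error constant is infinite and e_ss = 1/(1+∞) = 0.

0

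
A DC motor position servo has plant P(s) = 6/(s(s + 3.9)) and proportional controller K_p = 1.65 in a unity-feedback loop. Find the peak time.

From 1 + K_pP(s) = 0: s² + 3.9s + 9.9 = 0 ⇒ ω_n = 3.146, ζ = 0.6198.
Damped frequency ω_d = ω_n√(1−ζ²) = 2.469 rad/s, so peak time T_p = π/ω_d = 1.27 s.

T_p = 1.27 s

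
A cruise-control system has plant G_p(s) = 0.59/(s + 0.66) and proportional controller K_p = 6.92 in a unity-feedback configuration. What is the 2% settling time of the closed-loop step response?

T_s ≈ 0.843 s

Closed-loop transfer function: T(s) = K_p·G_p(s)/(1 + K_p·G_p(s)) = 4.083/(s + 0.66 + 4.083) = 4.083/(s + 4.743).
Time constant τ = 1/4.743 = 0.2108 s, so the 2% settling time is about 4τ = 0.843 s.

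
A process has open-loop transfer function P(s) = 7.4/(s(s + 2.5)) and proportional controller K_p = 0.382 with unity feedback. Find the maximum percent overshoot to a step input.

The closed-loop denominator s² + 2.5s + 2.827 gives ω_n = √2.827 = 1.681 and ζ = 2.5/(2ω_n) = 0.7435.
%OS = 100·exp(−πζ/√(1−ζ²)) = 100·exp(−π·0.7435/√0.4473) = 3.04%.

3.04%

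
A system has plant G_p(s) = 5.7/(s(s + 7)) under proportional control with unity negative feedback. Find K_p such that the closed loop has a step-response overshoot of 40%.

From %OS = 100·exp(−πζ/√(1−ζ²)) = 40%, ζ = −ln(0.4)/√(π²+ln²(0.4)) = 0.28.
Characteristic equation s² + 7s + 5.7K_p = 0 gives ζ = 7/(2√(5.7K_p)).
Setting ζ = 0.28: √(5.7K_p) = 7/(2·0.28) = 12.5, so K_p = 156.3/5.7 = 27.4.

K_p = 27.4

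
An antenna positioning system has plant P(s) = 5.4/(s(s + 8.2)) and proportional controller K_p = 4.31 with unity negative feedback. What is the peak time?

From 1 + K_pP(s) = 0: s² + 8.2s + 23.27 = 0 ⇒ ω_n = 4.824, ζ = 0.8499.
Damped frequency ω_d = ω_n√(1−ζ²) = 2.542 rad/s, so peak time T_p = π/ω_d = 1.24 s.

T_p = 1.24 s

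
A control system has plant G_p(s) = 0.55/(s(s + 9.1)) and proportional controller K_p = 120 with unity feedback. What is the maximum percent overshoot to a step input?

The closed-loop denominator s² + 9.1s + 66 gives ω_n = √66 = 8.124 and ζ = 9.1/(2ω_n) = 0.5601.
%OS = 100·exp(−πζ/√(1−ζ²)) = 100·exp(−π·0.5601/√0.6863) = 12%.

12%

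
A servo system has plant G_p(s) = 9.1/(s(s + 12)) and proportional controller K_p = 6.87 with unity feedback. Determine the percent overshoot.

2.57%

Closed-loop characteristic equation: s² + 12s + 62.52 = 0, so ω_n = 7.907 rad/s and ζ = 12/(2·7.907) = 0.7588.
%OS = 100·exp(−πζ/√(1−ζ²)) = 100·exp(−π·0.7588/√0.4242) = 2.57%.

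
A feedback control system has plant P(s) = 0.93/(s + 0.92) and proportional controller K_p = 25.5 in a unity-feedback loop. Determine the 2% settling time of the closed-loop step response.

Closed-loop transfer function: T(s) = K_p·P(s)/(1 + K_p·P(s)) = 23.71/(s + 0.92 + 23.71) = 23.71/(s + 24.64).
Time constant τ = 1/24.64 = 0.04059 s, so the 2% settling time is about 4τ = 0.162 s.

T_s ≈ 0.162 s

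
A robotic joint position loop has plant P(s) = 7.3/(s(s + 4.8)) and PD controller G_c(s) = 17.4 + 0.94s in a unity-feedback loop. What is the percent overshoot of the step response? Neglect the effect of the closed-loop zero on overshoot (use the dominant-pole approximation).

15%

Forward path: (17.4 + 0.94s)·7.3/(s(s+4.8)). The closed-loop characteristic equation is s² + (4.8 + 7.3·0.94)s + 7.3·17.4 = 0.
That is s² + 11.66s + 127 = 0, so ω_n = 11.27 rad/s and ζ = 11.66/(2·11.27) = 0.5174.
%OS = 100·exp(−πζ/√(1−ζ²)) = 15%.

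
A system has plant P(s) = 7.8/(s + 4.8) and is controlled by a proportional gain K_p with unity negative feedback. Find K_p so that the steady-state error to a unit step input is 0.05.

The loop is type 0, so e_ss(step) = 1/(1 + K_pos) with K_pos = K_p·P(0).
P(0) = 1.625. Require 1/(1 + K_p·1.625) = 0.05, so 1 + 1.625·K_p = 20.
K_p = (20 − 1)/1.625 = 11.7.

K_p = 11.7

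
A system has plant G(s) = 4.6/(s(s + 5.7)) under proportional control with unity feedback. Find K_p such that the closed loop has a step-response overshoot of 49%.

K_p = 36

From %OS = 100·exp(−πζ/√(1−ζ²)) = 49%, ζ = −ln(0.49)/√(π²+ln²(0.49)) = 0.2214.
Characteristic equation s² + 5.7s + 4.6K_p = 0 gives ζ = 5.7/(2√(4.6K_p)).
Setting ζ = 0.2214: √(4.6K_p) = 5.7/(2·0.2214) = 12.87, so K_p = 165.7/4.6 = 36.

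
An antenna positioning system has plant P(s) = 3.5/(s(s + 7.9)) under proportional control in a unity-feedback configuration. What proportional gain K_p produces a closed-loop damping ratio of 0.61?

K_p = 12

Closed-loop characteristic equation: s² + 7.9s + K_p·3.5 = 0.
So ω_n = √(3.5K_p) and 2ζω_n = 7.9, giving ζ = 7.9/(2√(3.5K_p)).
Setting ζ = 0.61: √(3.5K_p) = 7.9/(2·0.61) = 6.475, so K_p = 41.93/3.5 = 12.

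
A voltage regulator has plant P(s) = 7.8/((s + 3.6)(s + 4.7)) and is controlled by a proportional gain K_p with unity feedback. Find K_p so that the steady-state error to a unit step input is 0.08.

Steady-state error for a unit step on this type-0 loop is 1/(1 + K_p·P(0)).
P(0) = 0.461. Require 1/(1 + K_p·0.461) = 0.08, so 1 + 0.461·K_p = 12.5.
K_p = (12.5 − 1)/0.461 = 24.9.

K_p = 24.9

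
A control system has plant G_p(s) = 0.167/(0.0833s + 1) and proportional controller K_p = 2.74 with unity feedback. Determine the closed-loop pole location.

s = -17.5

Closed loop: T(s) = K_p·G_p/(1+K_p·G_p) = 0.4576/(0.0833s + 1 + 0.4576), with pole at s = −(1 + 0.4576)/0.0833 = −17.5.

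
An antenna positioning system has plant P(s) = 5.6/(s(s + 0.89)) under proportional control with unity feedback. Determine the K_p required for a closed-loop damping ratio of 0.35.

K_p = 0.289

Closed-loop characteristic equation: s² + 0.89s + K_p·5.6 = 0.
So ω_n = √(5.6K_p) and 2ζω_n = 0.89, giving ζ = 0.89/(2√(5.6K_p)).
Setting ζ = 0.35: √(5.6K_p) = 0.89/(2·0.35) = 1.271, so K_p = 1.617/5.6 = 0.289.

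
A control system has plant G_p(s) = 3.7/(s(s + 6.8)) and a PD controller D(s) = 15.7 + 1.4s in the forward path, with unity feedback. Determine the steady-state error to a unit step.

0

The open loop D(s)G_p(s) has a pole at the origin (type 1), so the static position error constant is infinite and e_ss = 1/(1+∞) = 0.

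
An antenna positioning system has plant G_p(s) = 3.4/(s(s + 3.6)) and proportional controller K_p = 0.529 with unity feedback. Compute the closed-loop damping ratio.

1 + K_p·G_p(s) = 0 gives s² + 3.6s + 1.799 = 0.
Matching s² + 2ζω_n s + ω_n²: ω_n = √1.799 = 1.341 rad/s and 2ζω_n = 3.6, so ζ = 3.6/(2·1.341) = 1.34.

ζ = 1.34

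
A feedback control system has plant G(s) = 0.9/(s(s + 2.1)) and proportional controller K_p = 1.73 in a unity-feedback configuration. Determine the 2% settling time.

Closed-loop characteristic equation: s² + 2.1s + 1.557 = 0, so ω_n = 1.248 rad/s and ζ = 2.1/(2·1.248) = 0.8415.
2% settling time T_s ≈ 4/(ζω_n) = 4/1.05 = 3.81 s.

T_s ≈ 3.81 s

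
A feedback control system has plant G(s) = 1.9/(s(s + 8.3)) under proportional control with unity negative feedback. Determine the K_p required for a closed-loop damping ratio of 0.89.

Closed-loop characteristic equation: s² + 8.3s + K_p·1.9 = 0.
So ω_n = √(1.9K_p) and 2ζω_n = 8.3, giving ζ = 8.3/(2√(1.9K_p)).
Setting ζ = 0.89: √(1.9K_p) = 8.3/(2·0.89) = 4.663, so K_p = 21.74/1.9 = 11.4.

K_p = 11.4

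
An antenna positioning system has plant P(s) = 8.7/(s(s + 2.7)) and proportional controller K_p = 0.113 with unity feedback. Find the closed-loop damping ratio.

The closed-loop denominator is s(s+2.7) + 0.113·8.7 = s² + 2.7s + 0.9831.
Matching s² + 2ζω_n s + ω_n²: ω_n = √0.9831 = 0.9915 rad/s and 2ζω_n = 2.7, so ζ = 2.7/(2·0.9915) = 1.36.

ζ = 1.36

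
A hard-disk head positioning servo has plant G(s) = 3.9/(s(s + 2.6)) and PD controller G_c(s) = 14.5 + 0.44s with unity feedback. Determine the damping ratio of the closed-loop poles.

Forward path: (14.5 + 0.44s)·3.9/(s(s+2.6)). The closed-loop characteristic equation is s² + (2.6 + 3.9·0.44)s + 3.9·14.5 = 0.
That is s² + 4.316s + 56.55 = 0, so ω_n = 7.52 rad/s and ζ = 4.316/(2·7.52) = 0.287.

ζ = 0.287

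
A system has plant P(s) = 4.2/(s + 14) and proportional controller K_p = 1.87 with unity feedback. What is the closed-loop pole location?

s = -21.85

Closed-loop transfer function: T(s) = K_p·P(s)/(1 + K_p·P(s)) = 7.854/(s + 14 + 7.854) = 7.854/(s + 21.85).
The closed-loop pole is at s = −21.85.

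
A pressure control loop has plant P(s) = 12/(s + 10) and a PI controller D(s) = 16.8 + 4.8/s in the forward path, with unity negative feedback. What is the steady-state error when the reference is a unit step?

The open loop D(s)P(s) has a pole at the origin (type 1), so the static position error constant is infinite and e_ss = 1/(1+∞) = 0.

0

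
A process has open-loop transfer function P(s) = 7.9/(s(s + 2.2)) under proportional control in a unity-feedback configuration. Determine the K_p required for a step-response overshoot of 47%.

K_p = 2.8

From %OS = 100·exp(−πζ/√(1−ζ²)) = 47%, ζ = −ln(0.47)/√(π²+ln²(0.47)) = 0.2337.
Characteristic equation s² + 2.2s + 7.9K_p = 0 gives ζ = 2.2/(2√(7.9K_p)).
Setting ζ = 0.2337: √(7.9K_p) = 2.2/(2·0.2337) = 4.707, so K_p = 22.16/7.9 = 2.8.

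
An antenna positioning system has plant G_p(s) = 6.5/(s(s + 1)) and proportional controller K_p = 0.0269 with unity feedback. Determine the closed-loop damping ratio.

With unity feedback the closed-loop characteristic equation is s² + 1s + 0.0269·6.5 = s² + 1s + 0.1749 = 0.
So ω_n² = 0.1749 ⇒ ω_n = 0.4182 rad/s, and ζ = 1/(2ω_n) = 1.2.

ζ = 1.2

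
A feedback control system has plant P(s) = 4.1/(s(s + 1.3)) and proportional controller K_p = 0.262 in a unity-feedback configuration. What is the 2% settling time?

The closed-loop denominator s² + 1.3s + 1.074 gives ω_n = √1.074 = 1.036 and ζ = 1.3/(2ω_n) = 0.6271.
2% settling time T_s ≈ 4/(ζω_n) = 4/0.65 = 6.15 s.

T_s ≈ 6.15 s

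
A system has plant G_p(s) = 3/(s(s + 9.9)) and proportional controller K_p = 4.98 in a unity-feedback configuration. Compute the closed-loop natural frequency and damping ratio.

ω_n = 3.87 rad/s, ζ = 1.28

With unity feedback the closed-loop characteristic equation is s² + 9.9s + 4.98·3 = s² + 9.9s + 14.94 = 0.
So ω_n² = 14.94 ⇒ ω_n = 3.865 rad/s, and ζ = 9.9/(2ω_n) = 1.28.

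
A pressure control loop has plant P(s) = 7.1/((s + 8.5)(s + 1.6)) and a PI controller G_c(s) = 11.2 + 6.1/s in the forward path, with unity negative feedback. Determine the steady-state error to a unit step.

The open loop G_c(s)P(s) has a pole at the origin (type 1), so the static position error constant is infinite and e_ss = 1/(1+∞) = 0.

0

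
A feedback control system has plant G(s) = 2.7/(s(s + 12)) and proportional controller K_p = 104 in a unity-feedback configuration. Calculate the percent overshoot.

Closed-loop characteristic equation: s² + 12s + 280.8 = 0, so ω_n = 16.76 rad/s and ζ = 12/(2·16.76) = 0.3581.
%OS = 100·exp(−πζ/√(1−ζ²)) = 100·exp(−π·0.3581/√0.8718) = 30%.

30%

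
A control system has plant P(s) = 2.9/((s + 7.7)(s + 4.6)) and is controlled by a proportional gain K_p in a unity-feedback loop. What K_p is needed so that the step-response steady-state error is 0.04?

K_p = 293

For a type-0 loop with proportional control, e_ss = 1/(1 + K_p·P(0)).
P(0) = 0.08187. Require 1/(1 + K_p·0.08187) = 0.04, so 1 + 0.08187·K_p = 25.
K_p = (25 − 1)/0.08187 = 293.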